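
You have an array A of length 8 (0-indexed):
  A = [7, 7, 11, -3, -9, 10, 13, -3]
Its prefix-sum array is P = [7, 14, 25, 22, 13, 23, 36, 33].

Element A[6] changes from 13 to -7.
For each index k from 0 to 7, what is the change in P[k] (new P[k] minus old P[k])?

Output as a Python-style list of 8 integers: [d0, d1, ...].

Element change: A[6] 13 -> -7, delta = -20
For k < 6: P[k] unchanged, delta_P[k] = 0
For k >= 6: P[k] shifts by exactly -20
Delta array: [0, 0, 0, 0, 0, 0, -20, -20]

Answer: [0, 0, 0, 0, 0, 0, -20, -20]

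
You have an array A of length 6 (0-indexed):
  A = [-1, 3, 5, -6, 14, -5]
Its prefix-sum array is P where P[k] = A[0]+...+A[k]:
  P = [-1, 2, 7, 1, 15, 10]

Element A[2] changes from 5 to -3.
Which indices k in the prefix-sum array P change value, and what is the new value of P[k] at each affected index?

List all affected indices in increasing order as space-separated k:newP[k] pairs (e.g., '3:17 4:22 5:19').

P[k] = A[0] + ... + A[k]
P[k] includes A[2] iff k >= 2
Affected indices: 2, 3, ..., 5; delta = -8
  P[2]: 7 + -8 = -1
  P[3]: 1 + -8 = -7
  P[4]: 15 + -8 = 7
  P[5]: 10 + -8 = 2

Answer: 2:-1 3:-7 4:7 5:2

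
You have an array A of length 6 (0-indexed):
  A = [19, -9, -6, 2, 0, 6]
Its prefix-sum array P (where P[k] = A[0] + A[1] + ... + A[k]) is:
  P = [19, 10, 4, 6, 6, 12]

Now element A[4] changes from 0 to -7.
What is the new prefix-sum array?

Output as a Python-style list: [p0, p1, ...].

Change: A[4] 0 -> -7, delta = -7
P[k] for k < 4: unchanged (A[4] not included)
P[k] for k >= 4: shift by delta = -7
  P[0] = 19 + 0 = 19
  P[1] = 10 + 0 = 10
  P[2] = 4 + 0 = 4
  P[3] = 6 + 0 = 6
  P[4] = 6 + -7 = -1
  P[5] = 12 + -7 = 5

Answer: [19, 10, 4, 6, -1, 5]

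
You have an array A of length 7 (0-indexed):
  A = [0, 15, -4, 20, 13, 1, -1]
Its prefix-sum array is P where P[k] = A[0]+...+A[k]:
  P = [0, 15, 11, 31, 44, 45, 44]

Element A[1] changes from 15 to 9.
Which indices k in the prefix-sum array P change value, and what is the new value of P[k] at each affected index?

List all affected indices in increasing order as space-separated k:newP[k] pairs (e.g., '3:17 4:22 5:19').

Answer: 1:9 2:5 3:25 4:38 5:39 6:38

Derivation:
P[k] = A[0] + ... + A[k]
P[k] includes A[1] iff k >= 1
Affected indices: 1, 2, ..., 6; delta = -6
  P[1]: 15 + -6 = 9
  P[2]: 11 + -6 = 5
  P[3]: 31 + -6 = 25
  P[4]: 44 + -6 = 38
  P[5]: 45 + -6 = 39
  P[6]: 44 + -6 = 38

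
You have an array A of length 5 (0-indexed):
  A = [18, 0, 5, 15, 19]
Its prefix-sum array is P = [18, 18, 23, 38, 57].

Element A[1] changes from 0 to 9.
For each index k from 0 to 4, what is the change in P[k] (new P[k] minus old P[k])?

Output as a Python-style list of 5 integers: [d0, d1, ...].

Answer: [0, 9, 9, 9, 9]

Derivation:
Element change: A[1] 0 -> 9, delta = 9
For k < 1: P[k] unchanged, delta_P[k] = 0
For k >= 1: P[k] shifts by exactly 9
Delta array: [0, 9, 9, 9, 9]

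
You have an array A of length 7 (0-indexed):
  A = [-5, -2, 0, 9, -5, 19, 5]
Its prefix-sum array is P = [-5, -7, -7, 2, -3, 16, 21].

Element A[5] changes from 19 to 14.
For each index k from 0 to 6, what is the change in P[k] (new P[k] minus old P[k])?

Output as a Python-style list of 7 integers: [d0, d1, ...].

Element change: A[5] 19 -> 14, delta = -5
For k < 5: P[k] unchanged, delta_P[k] = 0
For k >= 5: P[k] shifts by exactly -5
Delta array: [0, 0, 0, 0, 0, -5, -5]

Answer: [0, 0, 0, 0, 0, -5, -5]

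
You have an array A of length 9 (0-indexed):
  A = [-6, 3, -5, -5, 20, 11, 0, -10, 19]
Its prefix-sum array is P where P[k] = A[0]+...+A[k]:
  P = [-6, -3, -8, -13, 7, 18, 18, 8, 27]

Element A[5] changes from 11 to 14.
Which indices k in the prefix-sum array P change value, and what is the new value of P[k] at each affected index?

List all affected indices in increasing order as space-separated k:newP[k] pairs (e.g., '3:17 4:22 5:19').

Answer: 5:21 6:21 7:11 8:30

Derivation:
P[k] = A[0] + ... + A[k]
P[k] includes A[5] iff k >= 5
Affected indices: 5, 6, ..., 8; delta = 3
  P[5]: 18 + 3 = 21
  P[6]: 18 + 3 = 21
  P[7]: 8 + 3 = 11
  P[8]: 27 + 3 = 30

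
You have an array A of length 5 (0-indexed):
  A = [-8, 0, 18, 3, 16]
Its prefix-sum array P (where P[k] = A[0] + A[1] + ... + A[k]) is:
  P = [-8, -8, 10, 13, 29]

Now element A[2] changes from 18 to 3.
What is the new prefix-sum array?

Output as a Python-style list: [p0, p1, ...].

Answer: [-8, -8, -5, -2, 14]

Derivation:
Change: A[2] 18 -> 3, delta = -15
P[k] for k < 2: unchanged (A[2] not included)
P[k] for k >= 2: shift by delta = -15
  P[0] = -8 + 0 = -8
  P[1] = -8 + 0 = -8
  P[2] = 10 + -15 = -5
  P[3] = 13 + -15 = -2
  P[4] = 29 + -15 = 14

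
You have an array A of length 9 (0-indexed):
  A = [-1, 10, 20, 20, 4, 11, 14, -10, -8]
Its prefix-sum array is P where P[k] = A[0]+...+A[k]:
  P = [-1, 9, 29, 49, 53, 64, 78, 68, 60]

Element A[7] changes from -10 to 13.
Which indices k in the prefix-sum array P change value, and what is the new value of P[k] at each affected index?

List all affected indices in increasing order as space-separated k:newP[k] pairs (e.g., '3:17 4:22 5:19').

Answer: 7:91 8:83

Derivation:
P[k] = A[0] + ... + A[k]
P[k] includes A[7] iff k >= 7
Affected indices: 7, 8, ..., 8; delta = 23
  P[7]: 68 + 23 = 91
  P[8]: 60 + 23 = 83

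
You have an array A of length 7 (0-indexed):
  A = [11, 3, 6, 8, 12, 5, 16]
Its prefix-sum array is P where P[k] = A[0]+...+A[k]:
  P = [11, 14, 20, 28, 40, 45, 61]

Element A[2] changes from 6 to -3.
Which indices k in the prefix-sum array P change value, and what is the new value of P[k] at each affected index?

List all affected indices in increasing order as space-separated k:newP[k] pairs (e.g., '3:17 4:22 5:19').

Answer: 2:11 3:19 4:31 5:36 6:52

Derivation:
P[k] = A[0] + ... + A[k]
P[k] includes A[2] iff k >= 2
Affected indices: 2, 3, ..., 6; delta = -9
  P[2]: 20 + -9 = 11
  P[3]: 28 + -9 = 19
  P[4]: 40 + -9 = 31
  P[5]: 45 + -9 = 36
  P[6]: 61 + -9 = 52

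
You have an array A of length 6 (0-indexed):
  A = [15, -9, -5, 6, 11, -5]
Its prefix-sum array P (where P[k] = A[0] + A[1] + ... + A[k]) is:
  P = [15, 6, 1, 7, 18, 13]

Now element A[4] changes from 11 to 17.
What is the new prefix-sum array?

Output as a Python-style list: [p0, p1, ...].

Answer: [15, 6, 1, 7, 24, 19]

Derivation:
Change: A[4] 11 -> 17, delta = 6
P[k] for k < 4: unchanged (A[4] not included)
P[k] for k >= 4: shift by delta = 6
  P[0] = 15 + 0 = 15
  P[1] = 6 + 0 = 6
  P[2] = 1 + 0 = 1
  P[3] = 7 + 0 = 7
  P[4] = 18 + 6 = 24
  P[5] = 13 + 6 = 19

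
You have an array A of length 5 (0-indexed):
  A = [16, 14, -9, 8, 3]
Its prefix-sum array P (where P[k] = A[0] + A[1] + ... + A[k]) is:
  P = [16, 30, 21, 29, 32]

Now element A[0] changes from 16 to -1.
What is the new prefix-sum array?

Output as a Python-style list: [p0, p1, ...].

Change: A[0] 16 -> -1, delta = -17
P[k] for k < 0: unchanged (A[0] not included)
P[k] for k >= 0: shift by delta = -17
  P[0] = 16 + -17 = -1
  P[1] = 30 + -17 = 13
  P[2] = 21 + -17 = 4
  P[3] = 29 + -17 = 12
  P[4] = 32 + -17 = 15

Answer: [-1, 13, 4, 12, 15]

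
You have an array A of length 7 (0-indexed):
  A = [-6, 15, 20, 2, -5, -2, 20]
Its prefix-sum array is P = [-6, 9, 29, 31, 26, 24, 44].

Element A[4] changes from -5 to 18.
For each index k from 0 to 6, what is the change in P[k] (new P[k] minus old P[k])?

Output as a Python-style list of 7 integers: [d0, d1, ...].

Element change: A[4] -5 -> 18, delta = 23
For k < 4: P[k] unchanged, delta_P[k] = 0
For k >= 4: P[k] shifts by exactly 23
Delta array: [0, 0, 0, 0, 23, 23, 23]

Answer: [0, 0, 0, 0, 23, 23, 23]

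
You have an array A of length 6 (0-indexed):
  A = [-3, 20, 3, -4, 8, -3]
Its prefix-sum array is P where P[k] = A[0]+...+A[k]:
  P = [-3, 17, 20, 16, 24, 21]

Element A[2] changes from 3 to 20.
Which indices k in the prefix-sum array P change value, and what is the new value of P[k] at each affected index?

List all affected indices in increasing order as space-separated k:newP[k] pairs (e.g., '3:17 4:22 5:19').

Answer: 2:37 3:33 4:41 5:38

Derivation:
P[k] = A[0] + ... + A[k]
P[k] includes A[2] iff k >= 2
Affected indices: 2, 3, ..., 5; delta = 17
  P[2]: 20 + 17 = 37
  P[3]: 16 + 17 = 33
  P[4]: 24 + 17 = 41
  P[5]: 21 + 17 = 38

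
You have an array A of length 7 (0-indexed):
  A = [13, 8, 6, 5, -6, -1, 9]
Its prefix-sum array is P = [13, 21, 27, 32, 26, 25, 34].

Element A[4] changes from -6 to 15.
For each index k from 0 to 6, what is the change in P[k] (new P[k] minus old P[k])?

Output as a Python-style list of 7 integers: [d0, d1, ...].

Answer: [0, 0, 0, 0, 21, 21, 21]

Derivation:
Element change: A[4] -6 -> 15, delta = 21
For k < 4: P[k] unchanged, delta_P[k] = 0
For k >= 4: P[k] shifts by exactly 21
Delta array: [0, 0, 0, 0, 21, 21, 21]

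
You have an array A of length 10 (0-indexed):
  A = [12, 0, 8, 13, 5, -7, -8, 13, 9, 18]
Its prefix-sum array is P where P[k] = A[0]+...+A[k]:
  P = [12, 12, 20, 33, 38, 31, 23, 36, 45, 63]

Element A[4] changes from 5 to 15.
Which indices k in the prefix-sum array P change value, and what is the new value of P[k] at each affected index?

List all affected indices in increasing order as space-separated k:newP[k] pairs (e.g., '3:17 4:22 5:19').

P[k] = A[0] + ... + A[k]
P[k] includes A[4] iff k >= 4
Affected indices: 4, 5, ..., 9; delta = 10
  P[4]: 38 + 10 = 48
  P[5]: 31 + 10 = 41
  P[6]: 23 + 10 = 33
  P[7]: 36 + 10 = 46
  P[8]: 45 + 10 = 55
  P[9]: 63 + 10 = 73

Answer: 4:48 5:41 6:33 7:46 8:55 9:73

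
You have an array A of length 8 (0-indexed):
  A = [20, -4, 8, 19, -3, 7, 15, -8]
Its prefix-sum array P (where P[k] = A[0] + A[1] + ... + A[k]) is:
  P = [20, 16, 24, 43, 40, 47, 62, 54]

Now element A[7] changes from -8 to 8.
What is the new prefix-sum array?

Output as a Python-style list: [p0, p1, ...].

Change: A[7] -8 -> 8, delta = 16
P[k] for k < 7: unchanged (A[7] not included)
P[k] for k >= 7: shift by delta = 16
  P[0] = 20 + 0 = 20
  P[1] = 16 + 0 = 16
  P[2] = 24 + 0 = 24
  P[3] = 43 + 0 = 43
  P[4] = 40 + 0 = 40
  P[5] = 47 + 0 = 47
  P[6] = 62 + 0 = 62
  P[7] = 54 + 16 = 70

Answer: [20, 16, 24, 43, 40, 47, 62, 70]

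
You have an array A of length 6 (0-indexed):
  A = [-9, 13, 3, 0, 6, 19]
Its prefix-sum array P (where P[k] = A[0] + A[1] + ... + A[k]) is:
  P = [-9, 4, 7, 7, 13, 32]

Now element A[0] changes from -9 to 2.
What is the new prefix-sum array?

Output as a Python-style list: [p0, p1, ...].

Answer: [2, 15, 18, 18, 24, 43]

Derivation:
Change: A[0] -9 -> 2, delta = 11
P[k] for k < 0: unchanged (A[0] not included)
P[k] for k >= 0: shift by delta = 11
  P[0] = -9 + 11 = 2
  P[1] = 4 + 11 = 15
  P[2] = 7 + 11 = 18
  P[3] = 7 + 11 = 18
  P[4] = 13 + 11 = 24
  P[5] = 32 + 11 = 43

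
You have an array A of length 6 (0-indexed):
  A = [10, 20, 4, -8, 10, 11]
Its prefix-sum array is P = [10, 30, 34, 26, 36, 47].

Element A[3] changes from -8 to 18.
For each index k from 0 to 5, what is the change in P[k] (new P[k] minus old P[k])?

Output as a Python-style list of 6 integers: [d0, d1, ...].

Answer: [0, 0, 0, 26, 26, 26]

Derivation:
Element change: A[3] -8 -> 18, delta = 26
For k < 3: P[k] unchanged, delta_P[k] = 0
For k >= 3: P[k] shifts by exactly 26
Delta array: [0, 0, 0, 26, 26, 26]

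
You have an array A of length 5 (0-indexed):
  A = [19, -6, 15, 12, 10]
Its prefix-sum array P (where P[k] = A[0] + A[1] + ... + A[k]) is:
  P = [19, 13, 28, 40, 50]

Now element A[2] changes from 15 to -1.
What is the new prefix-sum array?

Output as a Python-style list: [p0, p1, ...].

Change: A[2] 15 -> -1, delta = -16
P[k] for k < 2: unchanged (A[2] not included)
P[k] for k >= 2: shift by delta = -16
  P[0] = 19 + 0 = 19
  P[1] = 13 + 0 = 13
  P[2] = 28 + -16 = 12
  P[3] = 40 + -16 = 24
  P[4] = 50 + -16 = 34

Answer: [19, 13, 12, 24, 34]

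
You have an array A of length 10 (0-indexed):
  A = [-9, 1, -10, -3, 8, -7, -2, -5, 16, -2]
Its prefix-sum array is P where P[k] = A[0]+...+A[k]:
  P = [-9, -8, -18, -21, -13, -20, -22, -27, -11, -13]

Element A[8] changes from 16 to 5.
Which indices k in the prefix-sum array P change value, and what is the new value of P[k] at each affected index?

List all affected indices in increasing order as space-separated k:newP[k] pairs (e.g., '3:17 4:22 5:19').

P[k] = A[0] + ... + A[k]
P[k] includes A[8] iff k >= 8
Affected indices: 8, 9, ..., 9; delta = -11
  P[8]: -11 + -11 = -22
  P[9]: -13 + -11 = -24

Answer: 8:-22 9:-24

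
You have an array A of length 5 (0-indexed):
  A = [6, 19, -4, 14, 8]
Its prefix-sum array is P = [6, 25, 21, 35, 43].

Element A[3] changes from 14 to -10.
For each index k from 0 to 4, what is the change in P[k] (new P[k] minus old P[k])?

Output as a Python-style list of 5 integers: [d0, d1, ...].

Element change: A[3] 14 -> -10, delta = -24
For k < 3: P[k] unchanged, delta_P[k] = 0
For k >= 3: P[k] shifts by exactly -24
Delta array: [0, 0, 0, -24, -24]

Answer: [0, 0, 0, -24, -24]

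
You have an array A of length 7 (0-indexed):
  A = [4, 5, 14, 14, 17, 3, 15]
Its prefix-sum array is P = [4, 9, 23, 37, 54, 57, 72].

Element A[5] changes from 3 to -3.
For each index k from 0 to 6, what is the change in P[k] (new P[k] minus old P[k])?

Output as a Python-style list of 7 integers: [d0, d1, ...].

Element change: A[5] 3 -> -3, delta = -6
For k < 5: P[k] unchanged, delta_P[k] = 0
For k >= 5: P[k] shifts by exactly -6
Delta array: [0, 0, 0, 0, 0, -6, -6]

Answer: [0, 0, 0, 0, 0, -6, -6]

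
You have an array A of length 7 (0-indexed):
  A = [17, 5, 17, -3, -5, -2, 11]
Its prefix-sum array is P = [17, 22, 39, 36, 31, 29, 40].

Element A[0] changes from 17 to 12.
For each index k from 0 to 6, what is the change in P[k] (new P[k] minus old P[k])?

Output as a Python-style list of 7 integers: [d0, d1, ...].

Answer: [-5, -5, -5, -5, -5, -5, -5]

Derivation:
Element change: A[0] 17 -> 12, delta = -5
For k < 0: P[k] unchanged, delta_P[k] = 0
For k >= 0: P[k] shifts by exactly -5
Delta array: [-5, -5, -5, -5, -5, -5, -5]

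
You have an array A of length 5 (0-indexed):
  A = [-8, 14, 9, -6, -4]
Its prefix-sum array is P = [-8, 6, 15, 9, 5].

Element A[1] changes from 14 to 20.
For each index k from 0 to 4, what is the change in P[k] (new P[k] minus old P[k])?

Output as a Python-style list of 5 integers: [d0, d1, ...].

Answer: [0, 6, 6, 6, 6]

Derivation:
Element change: A[1] 14 -> 20, delta = 6
For k < 1: P[k] unchanged, delta_P[k] = 0
For k >= 1: P[k] shifts by exactly 6
Delta array: [0, 6, 6, 6, 6]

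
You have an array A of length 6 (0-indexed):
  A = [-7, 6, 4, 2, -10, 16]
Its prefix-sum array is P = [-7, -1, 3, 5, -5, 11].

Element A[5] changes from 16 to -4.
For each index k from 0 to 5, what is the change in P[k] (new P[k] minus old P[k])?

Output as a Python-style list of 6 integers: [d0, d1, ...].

Element change: A[5] 16 -> -4, delta = -20
For k < 5: P[k] unchanged, delta_P[k] = 0
For k >= 5: P[k] shifts by exactly -20
Delta array: [0, 0, 0, 0, 0, -20]

Answer: [0, 0, 0, 0, 0, -20]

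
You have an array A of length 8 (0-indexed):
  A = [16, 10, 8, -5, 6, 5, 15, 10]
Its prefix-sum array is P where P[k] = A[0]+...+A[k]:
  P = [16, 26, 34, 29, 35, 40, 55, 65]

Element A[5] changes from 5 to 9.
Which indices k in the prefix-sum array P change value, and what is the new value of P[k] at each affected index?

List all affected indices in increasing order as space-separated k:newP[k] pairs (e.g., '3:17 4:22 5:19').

P[k] = A[0] + ... + A[k]
P[k] includes A[5] iff k >= 5
Affected indices: 5, 6, ..., 7; delta = 4
  P[5]: 40 + 4 = 44
  P[6]: 55 + 4 = 59
  P[7]: 65 + 4 = 69

Answer: 5:44 6:59 7:69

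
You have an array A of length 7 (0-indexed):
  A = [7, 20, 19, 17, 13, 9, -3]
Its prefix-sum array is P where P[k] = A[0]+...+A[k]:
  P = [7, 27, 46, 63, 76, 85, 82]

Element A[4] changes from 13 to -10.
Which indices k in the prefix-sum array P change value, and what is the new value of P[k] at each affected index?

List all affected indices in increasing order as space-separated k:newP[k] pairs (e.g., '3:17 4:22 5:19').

P[k] = A[0] + ... + A[k]
P[k] includes A[4] iff k >= 4
Affected indices: 4, 5, ..., 6; delta = -23
  P[4]: 76 + -23 = 53
  P[5]: 85 + -23 = 62
  P[6]: 82 + -23 = 59

Answer: 4:53 5:62 6:59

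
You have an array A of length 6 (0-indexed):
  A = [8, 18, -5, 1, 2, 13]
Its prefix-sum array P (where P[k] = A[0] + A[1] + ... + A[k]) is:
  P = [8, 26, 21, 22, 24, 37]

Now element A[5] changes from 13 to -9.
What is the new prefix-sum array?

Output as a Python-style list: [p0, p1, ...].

Change: A[5] 13 -> -9, delta = -22
P[k] for k < 5: unchanged (A[5] not included)
P[k] for k >= 5: shift by delta = -22
  P[0] = 8 + 0 = 8
  P[1] = 26 + 0 = 26
  P[2] = 21 + 0 = 21
  P[3] = 22 + 0 = 22
  P[4] = 24 + 0 = 24
  P[5] = 37 + -22 = 15

Answer: [8, 26, 21, 22, 24, 15]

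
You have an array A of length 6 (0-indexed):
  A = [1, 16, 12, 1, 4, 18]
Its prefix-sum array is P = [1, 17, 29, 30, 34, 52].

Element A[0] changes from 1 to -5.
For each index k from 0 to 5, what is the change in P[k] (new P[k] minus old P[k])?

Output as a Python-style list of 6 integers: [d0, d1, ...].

Answer: [-6, -6, -6, -6, -6, -6]

Derivation:
Element change: A[0] 1 -> -5, delta = -6
For k < 0: P[k] unchanged, delta_P[k] = 0
For k >= 0: P[k] shifts by exactly -6
Delta array: [-6, -6, -6, -6, -6, -6]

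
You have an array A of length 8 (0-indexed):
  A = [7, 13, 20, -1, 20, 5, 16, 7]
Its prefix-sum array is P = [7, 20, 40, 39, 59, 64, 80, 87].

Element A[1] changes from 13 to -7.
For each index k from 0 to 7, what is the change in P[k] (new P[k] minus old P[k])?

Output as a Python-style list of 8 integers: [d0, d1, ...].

Answer: [0, -20, -20, -20, -20, -20, -20, -20]

Derivation:
Element change: A[1] 13 -> -7, delta = -20
For k < 1: P[k] unchanged, delta_P[k] = 0
For k >= 1: P[k] shifts by exactly -20
Delta array: [0, -20, -20, -20, -20, -20, -20, -20]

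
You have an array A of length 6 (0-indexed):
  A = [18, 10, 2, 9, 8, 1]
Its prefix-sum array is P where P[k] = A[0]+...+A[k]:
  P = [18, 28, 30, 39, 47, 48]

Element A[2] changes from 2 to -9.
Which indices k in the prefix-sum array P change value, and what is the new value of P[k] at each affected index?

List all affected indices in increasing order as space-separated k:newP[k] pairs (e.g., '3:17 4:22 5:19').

Answer: 2:19 3:28 4:36 5:37

Derivation:
P[k] = A[0] + ... + A[k]
P[k] includes A[2] iff k >= 2
Affected indices: 2, 3, ..., 5; delta = -11
  P[2]: 30 + -11 = 19
  P[3]: 39 + -11 = 28
  P[4]: 47 + -11 = 36
  P[5]: 48 + -11 = 37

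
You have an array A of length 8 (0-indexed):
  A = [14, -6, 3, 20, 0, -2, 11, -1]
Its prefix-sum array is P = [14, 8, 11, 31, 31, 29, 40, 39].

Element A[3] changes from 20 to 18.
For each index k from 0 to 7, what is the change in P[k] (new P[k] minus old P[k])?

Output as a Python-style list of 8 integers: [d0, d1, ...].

Element change: A[3] 20 -> 18, delta = -2
For k < 3: P[k] unchanged, delta_P[k] = 0
For k >= 3: P[k] shifts by exactly -2
Delta array: [0, 0, 0, -2, -2, -2, -2, -2]

Answer: [0, 0, 0, -2, -2, -2, -2, -2]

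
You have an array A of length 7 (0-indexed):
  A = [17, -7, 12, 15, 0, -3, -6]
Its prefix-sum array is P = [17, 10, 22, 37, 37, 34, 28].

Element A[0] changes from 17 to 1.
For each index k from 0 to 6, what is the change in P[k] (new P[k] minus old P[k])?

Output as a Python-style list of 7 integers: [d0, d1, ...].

Answer: [-16, -16, -16, -16, -16, -16, -16]

Derivation:
Element change: A[0] 17 -> 1, delta = -16
For k < 0: P[k] unchanged, delta_P[k] = 0
For k >= 0: P[k] shifts by exactly -16
Delta array: [-16, -16, -16, -16, -16, -16, -16]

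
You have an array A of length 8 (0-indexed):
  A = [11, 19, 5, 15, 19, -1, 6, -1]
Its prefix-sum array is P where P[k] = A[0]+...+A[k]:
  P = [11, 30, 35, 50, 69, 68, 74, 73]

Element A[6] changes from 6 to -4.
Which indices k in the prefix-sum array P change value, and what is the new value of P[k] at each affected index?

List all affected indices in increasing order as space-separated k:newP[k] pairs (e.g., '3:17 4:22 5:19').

Answer: 6:64 7:63

Derivation:
P[k] = A[0] + ... + A[k]
P[k] includes A[6] iff k >= 6
Affected indices: 6, 7, ..., 7; delta = -10
  P[6]: 74 + -10 = 64
  P[7]: 73 + -10 = 63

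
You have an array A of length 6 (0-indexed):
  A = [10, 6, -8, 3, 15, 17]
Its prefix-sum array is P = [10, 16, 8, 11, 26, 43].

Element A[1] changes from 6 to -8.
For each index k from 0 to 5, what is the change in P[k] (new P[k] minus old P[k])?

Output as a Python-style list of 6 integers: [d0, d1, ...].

Element change: A[1] 6 -> -8, delta = -14
For k < 1: P[k] unchanged, delta_P[k] = 0
For k >= 1: P[k] shifts by exactly -14
Delta array: [0, -14, -14, -14, -14, -14]

Answer: [0, -14, -14, -14, -14, -14]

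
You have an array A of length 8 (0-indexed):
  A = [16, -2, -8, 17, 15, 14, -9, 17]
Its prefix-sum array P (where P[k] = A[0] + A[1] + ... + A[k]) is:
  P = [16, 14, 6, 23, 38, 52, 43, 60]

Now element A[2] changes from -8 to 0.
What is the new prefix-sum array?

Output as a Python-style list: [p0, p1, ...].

Answer: [16, 14, 14, 31, 46, 60, 51, 68]

Derivation:
Change: A[2] -8 -> 0, delta = 8
P[k] for k < 2: unchanged (A[2] not included)
P[k] for k >= 2: shift by delta = 8
  P[0] = 16 + 0 = 16
  P[1] = 14 + 0 = 14
  P[2] = 6 + 8 = 14
  P[3] = 23 + 8 = 31
  P[4] = 38 + 8 = 46
  P[5] = 52 + 8 = 60
  P[6] = 43 + 8 = 51
  P[7] = 60 + 8 = 68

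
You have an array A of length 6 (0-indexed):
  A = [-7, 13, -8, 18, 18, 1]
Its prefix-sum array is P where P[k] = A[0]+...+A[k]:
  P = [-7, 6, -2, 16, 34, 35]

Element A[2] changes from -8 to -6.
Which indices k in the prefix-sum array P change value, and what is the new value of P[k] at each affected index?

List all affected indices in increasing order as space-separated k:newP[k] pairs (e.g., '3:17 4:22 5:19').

P[k] = A[0] + ... + A[k]
P[k] includes A[2] iff k >= 2
Affected indices: 2, 3, ..., 5; delta = 2
  P[2]: -2 + 2 = 0
  P[3]: 16 + 2 = 18
  P[4]: 34 + 2 = 36
  P[5]: 35 + 2 = 37

Answer: 2:0 3:18 4:36 5:37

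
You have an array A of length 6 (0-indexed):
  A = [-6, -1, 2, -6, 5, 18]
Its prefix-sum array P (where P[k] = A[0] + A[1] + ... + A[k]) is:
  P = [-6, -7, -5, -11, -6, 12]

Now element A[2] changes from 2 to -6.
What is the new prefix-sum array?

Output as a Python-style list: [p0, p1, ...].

Answer: [-6, -7, -13, -19, -14, 4]

Derivation:
Change: A[2] 2 -> -6, delta = -8
P[k] for k < 2: unchanged (A[2] not included)
P[k] for k >= 2: shift by delta = -8
  P[0] = -6 + 0 = -6
  P[1] = -7 + 0 = -7
  P[2] = -5 + -8 = -13
  P[3] = -11 + -8 = -19
  P[4] = -6 + -8 = -14
  P[5] = 12 + -8 = 4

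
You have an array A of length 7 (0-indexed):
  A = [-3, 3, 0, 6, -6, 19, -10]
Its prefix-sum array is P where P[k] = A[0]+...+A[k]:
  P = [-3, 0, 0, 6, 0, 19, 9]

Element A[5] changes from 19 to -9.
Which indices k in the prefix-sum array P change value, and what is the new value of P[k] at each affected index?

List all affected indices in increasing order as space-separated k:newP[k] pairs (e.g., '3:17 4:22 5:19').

P[k] = A[0] + ... + A[k]
P[k] includes A[5] iff k >= 5
Affected indices: 5, 6, ..., 6; delta = -28
  P[5]: 19 + -28 = -9
  P[6]: 9 + -28 = -19

Answer: 5:-9 6:-19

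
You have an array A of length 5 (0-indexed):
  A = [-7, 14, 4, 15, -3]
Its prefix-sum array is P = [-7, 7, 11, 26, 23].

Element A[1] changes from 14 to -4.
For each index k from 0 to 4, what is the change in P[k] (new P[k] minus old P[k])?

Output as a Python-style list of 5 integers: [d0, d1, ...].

Answer: [0, -18, -18, -18, -18]

Derivation:
Element change: A[1] 14 -> -4, delta = -18
For k < 1: P[k] unchanged, delta_P[k] = 0
For k >= 1: P[k] shifts by exactly -18
Delta array: [0, -18, -18, -18, -18]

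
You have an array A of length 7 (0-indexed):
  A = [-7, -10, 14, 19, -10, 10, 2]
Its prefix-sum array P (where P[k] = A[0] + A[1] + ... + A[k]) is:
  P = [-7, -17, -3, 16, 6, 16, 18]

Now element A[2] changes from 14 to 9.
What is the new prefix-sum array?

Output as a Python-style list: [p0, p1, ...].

Answer: [-7, -17, -8, 11, 1, 11, 13]

Derivation:
Change: A[2] 14 -> 9, delta = -5
P[k] for k < 2: unchanged (A[2] not included)
P[k] for k >= 2: shift by delta = -5
  P[0] = -7 + 0 = -7
  P[1] = -17 + 0 = -17
  P[2] = -3 + -5 = -8
  P[3] = 16 + -5 = 11
  P[4] = 6 + -5 = 1
  P[5] = 16 + -5 = 11
  P[6] = 18 + -5 = 13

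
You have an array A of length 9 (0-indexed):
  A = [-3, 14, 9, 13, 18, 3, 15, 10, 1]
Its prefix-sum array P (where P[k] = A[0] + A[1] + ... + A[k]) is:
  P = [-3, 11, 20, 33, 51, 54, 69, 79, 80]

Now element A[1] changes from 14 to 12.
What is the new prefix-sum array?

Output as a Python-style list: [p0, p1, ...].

Change: A[1] 14 -> 12, delta = -2
P[k] for k < 1: unchanged (A[1] not included)
P[k] for k >= 1: shift by delta = -2
  P[0] = -3 + 0 = -3
  P[1] = 11 + -2 = 9
  P[2] = 20 + -2 = 18
  P[3] = 33 + -2 = 31
  P[4] = 51 + -2 = 49
  P[5] = 54 + -2 = 52
  P[6] = 69 + -2 = 67
  P[7] = 79 + -2 = 77
  P[8] = 80 + -2 = 78

Answer: [-3, 9, 18, 31, 49, 52, 67, 77, 78]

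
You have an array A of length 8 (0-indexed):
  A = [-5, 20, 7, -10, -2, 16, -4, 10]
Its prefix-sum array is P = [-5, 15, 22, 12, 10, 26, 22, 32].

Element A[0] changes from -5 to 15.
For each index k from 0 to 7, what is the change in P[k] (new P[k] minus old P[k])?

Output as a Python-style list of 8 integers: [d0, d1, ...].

Element change: A[0] -5 -> 15, delta = 20
For k < 0: P[k] unchanged, delta_P[k] = 0
For k >= 0: P[k] shifts by exactly 20
Delta array: [20, 20, 20, 20, 20, 20, 20, 20]

Answer: [20, 20, 20, 20, 20, 20, 20, 20]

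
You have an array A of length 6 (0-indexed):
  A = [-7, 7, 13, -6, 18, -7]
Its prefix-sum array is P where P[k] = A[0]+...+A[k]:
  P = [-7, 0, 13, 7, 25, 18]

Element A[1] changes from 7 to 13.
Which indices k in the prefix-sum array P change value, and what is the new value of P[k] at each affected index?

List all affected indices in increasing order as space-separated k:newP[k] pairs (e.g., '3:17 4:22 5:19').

Answer: 1:6 2:19 3:13 4:31 5:24

Derivation:
P[k] = A[0] + ... + A[k]
P[k] includes A[1] iff k >= 1
Affected indices: 1, 2, ..., 5; delta = 6
  P[1]: 0 + 6 = 6
  P[2]: 13 + 6 = 19
  P[3]: 7 + 6 = 13
  P[4]: 25 + 6 = 31
  P[5]: 18 + 6 = 24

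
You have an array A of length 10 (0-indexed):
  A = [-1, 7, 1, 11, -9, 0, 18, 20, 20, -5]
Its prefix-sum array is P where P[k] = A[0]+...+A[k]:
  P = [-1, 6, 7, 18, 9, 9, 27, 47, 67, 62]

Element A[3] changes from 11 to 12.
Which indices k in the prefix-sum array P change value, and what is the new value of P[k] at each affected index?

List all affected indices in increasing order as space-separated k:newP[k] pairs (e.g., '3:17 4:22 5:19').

Answer: 3:19 4:10 5:10 6:28 7:48 8:68 9:63

Derivation:
P[k] = A[0] + ... + A[k]
P[k] includes A[3] iff k >= 3
Affected indices: 3, 4, ..., 9; delta = 1
  P[3]: 18 + 1 = 19
  P[4]: 9 + 1 = 10
  P[5]: 9 + 1 = 10
  P[6]: 27 + 1 = 28
  P[7]: 47 + 1 = 48
  P[8]: 67 + 1 = 68
  P[9]: 62 + 1 = 63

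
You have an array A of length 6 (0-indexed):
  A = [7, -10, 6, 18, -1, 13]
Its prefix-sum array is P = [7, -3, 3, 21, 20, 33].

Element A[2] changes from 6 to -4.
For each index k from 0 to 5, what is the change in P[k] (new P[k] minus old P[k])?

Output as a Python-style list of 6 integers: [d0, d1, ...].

Element change: A[2] 6 -> -4, delta = -10
For k < 2: P[k] unchanged, delta_P[k] = 0
For k >= 2: P[k] shifts by exactly -10
Delta array: [0, 0, -10, -10, -10, -10]

Answer: [0, 0, -10, -10, -10, -10]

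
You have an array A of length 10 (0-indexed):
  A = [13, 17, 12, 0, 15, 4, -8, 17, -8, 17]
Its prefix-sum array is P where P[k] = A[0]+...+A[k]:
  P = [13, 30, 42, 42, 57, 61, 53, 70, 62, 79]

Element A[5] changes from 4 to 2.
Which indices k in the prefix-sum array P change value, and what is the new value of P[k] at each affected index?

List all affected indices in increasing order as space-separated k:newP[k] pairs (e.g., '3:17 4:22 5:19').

P[k] = A[0] + ... + A[k]
P[k] includes A[5] iff k >= 5
Affected indices: 5, 6, ..., 9; delta = -2
  P[5]: 61 + -2 = 59
  P[6]: 53 + -2 = 51
  P[7]: 70 + -2 = 68
  P[8]: 62 + -2 = 60
  P[9]: 79 + -2 = 77

Answer: 5:59 6:51 7:68 8:60 9:77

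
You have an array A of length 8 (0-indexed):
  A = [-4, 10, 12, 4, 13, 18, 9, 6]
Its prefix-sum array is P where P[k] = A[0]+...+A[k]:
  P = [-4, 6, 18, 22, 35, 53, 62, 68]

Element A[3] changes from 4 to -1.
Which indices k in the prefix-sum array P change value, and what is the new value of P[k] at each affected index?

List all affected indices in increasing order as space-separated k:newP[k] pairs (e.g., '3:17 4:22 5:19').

P[k] = A[0] + ... + A[k]
P[k] includes A[3] iff k >= 3
Affected indices: 3, 4, ..., 7; delta = -5
  P[3]: 22 + -5 = 17
  P[4]: 35 + -5 = 30
  P[5]: 53 + -5 = 48
  P[6]: 62 + -5 = 57
  P[7]: 68 + -5 = 63

Answer: 3:17 4:30 5:48 6:57 7:63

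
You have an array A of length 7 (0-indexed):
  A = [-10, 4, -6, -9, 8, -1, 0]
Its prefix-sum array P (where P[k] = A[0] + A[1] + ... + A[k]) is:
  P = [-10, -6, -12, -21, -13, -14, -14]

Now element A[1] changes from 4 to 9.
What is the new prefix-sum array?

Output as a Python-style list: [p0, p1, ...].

Change: A[1] 4 -> 9, delta = 5
P[k] for k < 1: unchanged (A[1] not included)
P[k] for k >= 1: shift by delta = 5
  P[0] = -10 + 0 = -10
  P[1] = -6 + 5 = -1
  P[2] = -12 + 5 = -7
  P[3] = -21 + 5 = -16
  P[4] = -13 + 5 = -8
  P[5] = -14 + 5 = -9
  P[6] = -14 + 5 = -9

Answer: [-10, -1, -7, -16, -8, -9, -9]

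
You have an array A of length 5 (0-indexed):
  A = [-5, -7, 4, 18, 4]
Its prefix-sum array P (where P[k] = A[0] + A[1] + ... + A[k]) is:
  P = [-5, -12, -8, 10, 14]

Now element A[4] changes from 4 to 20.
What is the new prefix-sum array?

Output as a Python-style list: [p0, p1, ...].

Answer: [-5, -12, -8, 10, 30]

Derivation:
Change: A[4] 4 -> 20, delta = 16
P[k] for k < 4: unchanged (A[4] not included)
P[k] for k >= 4: shift by delta = 16
  P[0] = -5 + 0 = -5
  P[1] = -12 + 0 = -12
  P[2] = -8 + 0 = -8
  P[3] = 10 + 0 = 10
  P[4] = 14 + 16 = 30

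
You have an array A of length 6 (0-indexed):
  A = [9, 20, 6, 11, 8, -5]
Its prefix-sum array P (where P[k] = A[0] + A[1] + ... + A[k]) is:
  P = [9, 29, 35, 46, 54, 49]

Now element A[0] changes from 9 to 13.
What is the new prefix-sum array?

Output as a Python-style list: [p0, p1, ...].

Answer: [13, 33, 39, 50, 58, 53]

Derivation:
Change: A[0] 9 -> 13, delta = 4
P[k] for k < 0: unchanged (A[0] not included)
P[k] for k >= 0: shift by delta = 4
  P[0] = 9 + 4 = 13
  P[1] = 29 + 4 = 33
  P[2] = 35 + 4 = 39
  P[3] = 46 + 4 = 50
  P[4] = 54 + 4 = 58
  P[5] = 49 + 4 = 53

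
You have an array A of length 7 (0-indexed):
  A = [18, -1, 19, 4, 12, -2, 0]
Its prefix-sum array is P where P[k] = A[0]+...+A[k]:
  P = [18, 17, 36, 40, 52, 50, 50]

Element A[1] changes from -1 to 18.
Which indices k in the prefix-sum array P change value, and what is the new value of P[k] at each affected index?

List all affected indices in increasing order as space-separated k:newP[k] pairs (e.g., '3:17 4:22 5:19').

P[k] = A[0] + ... + A[k]
P[k] includes A[1] iff k >= 1
Affected indices: 1, 2, ..., 6; delta = 19
  P[1]: 17 + 19 = 36
  P[2]: 36 + 19 = 55
  P[3]: 40 + 19 = 59
  P[4]: 52 + 19 = 71
  P[5]: 50 + 19 = 69
  P[6]: 50 + 19 = 69

Answer: 1:36 2:55 3:59 4:71 5:69 6:69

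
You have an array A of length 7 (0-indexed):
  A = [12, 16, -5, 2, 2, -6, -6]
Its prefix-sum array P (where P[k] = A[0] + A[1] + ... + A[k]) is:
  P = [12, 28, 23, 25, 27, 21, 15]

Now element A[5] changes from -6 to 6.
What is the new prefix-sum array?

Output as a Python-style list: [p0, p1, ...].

Change: A[5] -6 -> 6, delta = 12
P[k] for k < 5: unchanged (A[5] not included)
P[k] for k >= 5: shift by delta = 12
  P[0] = 12 + 0 = 12
  P[1] = 28 + 0 = 28
  P[2] = 23 + 0 = 23
  P[3] = 25 + 0 = 25
  P[4] = 27 + 0 = 27
  P[5] = 21 + 12 = 33
  P[6] = 15 + 12 = 27

Answer: [12, 28, 23, 25, 27, 33, 27]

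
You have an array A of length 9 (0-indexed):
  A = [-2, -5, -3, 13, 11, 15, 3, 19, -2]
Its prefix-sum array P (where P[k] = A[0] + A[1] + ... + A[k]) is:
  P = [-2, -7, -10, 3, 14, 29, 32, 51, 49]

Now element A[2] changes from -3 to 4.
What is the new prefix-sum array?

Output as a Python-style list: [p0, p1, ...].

Change: A[2] -3 -> 4, delta = 7
P[k] for k < 2: unchanged (A[2] not included)
P[k] for k >= 2: shift by delta = 7
  P[0] = -2 + 0 = -2
  P[1] = -7 + 0 = -7
  P[2] = -10 + 7 = -3
  P[3] = 3 + 7 = 10
  P[4] = 14 + 7 = 21
  P[5] = 29 + 7 = 36
  P[6] = 32 + 7 = 39
  P[7] = 51 + 7 = 58
  P[8] = 49 + 7 = 56

Answer: [-2, -7, -3, 10, 21, 36, 39, 58, 56]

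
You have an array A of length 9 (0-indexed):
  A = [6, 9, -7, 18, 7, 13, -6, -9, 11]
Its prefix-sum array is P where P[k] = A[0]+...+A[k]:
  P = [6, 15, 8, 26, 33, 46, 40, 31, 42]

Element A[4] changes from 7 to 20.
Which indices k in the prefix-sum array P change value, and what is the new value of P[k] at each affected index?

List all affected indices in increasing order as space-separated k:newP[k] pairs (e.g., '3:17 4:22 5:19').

P[k] = A[0] + ... + A[k]
P[k] includes A[4] iff k >= 4
Affected indices: 4, 5, ..., 8; delta = 13
  P[4]: 33 + 13 = 46
  P[5]: 46 + 13 = 59
  P[6]: 40 + 13 = 53
  P[7]: 31 + 13 = 44
  P[8]: 42 + 13 = 55

Answer: 4:46 5:59 6:53 7:44 8:55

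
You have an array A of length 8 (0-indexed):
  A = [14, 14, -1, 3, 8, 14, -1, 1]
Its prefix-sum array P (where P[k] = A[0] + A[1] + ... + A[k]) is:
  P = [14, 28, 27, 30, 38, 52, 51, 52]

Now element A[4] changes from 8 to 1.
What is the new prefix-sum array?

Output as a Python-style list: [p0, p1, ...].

Change: A[4] 8 -> 1, delta = -7
P[k] for k < 4: unchanged (A[4] not included)
P[k] for k >= 4: shift by delta = -7
  P[0] = 14 + 0 = 14
  P[1] = 28 + 0 = 28
  P[2] = 27 + 0 = 27
  P[3] = 30 + 0 = 30
  P[4] = 38 + -7 = 31
  P[5] = 52 + -7 = 45
  P[6] = 51 + -7 = 44
  P[7] = 52 + -7 = 45

Answer: [14, 28, 27, 30, 31, 45, 44, 45]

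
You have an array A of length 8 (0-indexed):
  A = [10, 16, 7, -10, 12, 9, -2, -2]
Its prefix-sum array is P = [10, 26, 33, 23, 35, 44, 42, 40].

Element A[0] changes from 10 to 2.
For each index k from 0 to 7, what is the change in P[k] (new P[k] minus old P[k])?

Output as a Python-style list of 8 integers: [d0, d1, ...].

Answer: [-8, -8, -8, -8, -8, -8, -8, -8]

Derivation:
Element change: A[0] 10 -> 2, delta = -8
For k < 0: P[k] unchanged, delta_P[k] = 0
For k >= 0: P[k] shifts by exactly -8
Delta array: [-8, -8, -8, -8, -8, -8, -8, -8]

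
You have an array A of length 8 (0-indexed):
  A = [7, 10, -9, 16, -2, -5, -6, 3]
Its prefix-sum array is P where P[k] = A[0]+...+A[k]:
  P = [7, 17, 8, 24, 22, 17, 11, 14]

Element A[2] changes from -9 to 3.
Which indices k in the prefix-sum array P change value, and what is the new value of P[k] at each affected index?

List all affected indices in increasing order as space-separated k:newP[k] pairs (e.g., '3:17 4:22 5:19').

Answer: 2:20 3:36 4:34 5:29 6:23 7:26

Derivation:
P[k] = A[0] + ... + A[k]
P[k] includes A[2] iff k >= 2
Affected indices: 2, 3, ..., 7; delta = 12
  P[2]: 8 + 12 = 20
  P[3]: 24 + 12 = 36
  P[4]: 22 + 12 = 34
  P[5]: 17 + 12 = 29
  P[6]: 11 + 12 = 23
  P[7]: 14 + 12 = 26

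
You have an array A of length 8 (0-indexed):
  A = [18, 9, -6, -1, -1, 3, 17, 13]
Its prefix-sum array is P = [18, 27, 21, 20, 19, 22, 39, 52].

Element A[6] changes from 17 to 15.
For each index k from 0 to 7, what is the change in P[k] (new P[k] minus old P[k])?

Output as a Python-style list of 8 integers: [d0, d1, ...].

Answer: [0, 0, 0, 0, 0, 0, -2, -2]

Derivation:
Element change: A[6] 17 -> 15, delta = -2
For k < 6: P[k] unchanged, delta_P[k] = 0
For k >= 6: P[k] shifts by exactly -2
Delta array: [0, 0, 0, 0, 0, 0, -2, -2]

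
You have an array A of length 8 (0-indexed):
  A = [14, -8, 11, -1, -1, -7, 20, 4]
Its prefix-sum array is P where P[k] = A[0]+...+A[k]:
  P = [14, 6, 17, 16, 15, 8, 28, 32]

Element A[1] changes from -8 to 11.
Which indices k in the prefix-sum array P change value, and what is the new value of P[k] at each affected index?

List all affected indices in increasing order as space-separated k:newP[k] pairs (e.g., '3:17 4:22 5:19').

P[k] = A[0] + ... + A[k]
P[k] includes A[1] iff k >= 1
Affected indices: 1, 2, ..., 7; delta = 19
  P[1]: 6 + 19 = 25
  P[2]: 17 + 19 = 36
  P[3]: 16 + 19 = 35
  P[4]: 15 + 19 = 34
  P[5]: 8 + 19 = 27
  P[6]: 28 + 19 = 47
  P[7]: 32 + 19 = 51

Answer: 1:25 2:36 3:35 4:34 5:27 6:47 7:51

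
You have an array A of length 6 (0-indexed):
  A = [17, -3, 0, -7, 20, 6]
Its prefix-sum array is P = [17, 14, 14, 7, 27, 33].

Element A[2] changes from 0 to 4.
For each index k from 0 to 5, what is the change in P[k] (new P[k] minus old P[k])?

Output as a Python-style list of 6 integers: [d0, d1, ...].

Element change: A[2] 0 -> 4, delta = 4
For k < 2: P[k] unchanged, delta_P[k] = 0
For k >= 2: P[k] shifts by exactly 4
Delta array: [0, 0, 4, 4, 4, 4]

Answer: [0, 0, 4, 4, 4, 4]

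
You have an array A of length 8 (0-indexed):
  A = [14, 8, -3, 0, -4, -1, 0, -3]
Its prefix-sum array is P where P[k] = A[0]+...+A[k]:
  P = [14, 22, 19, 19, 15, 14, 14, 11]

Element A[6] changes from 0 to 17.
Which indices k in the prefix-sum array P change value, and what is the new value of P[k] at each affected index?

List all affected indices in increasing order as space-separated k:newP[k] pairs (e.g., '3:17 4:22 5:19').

P[k] = A[0] + ... + A[k]
P[k] includes A[6] iff k >= 6
Affected indices: 6, 7, ..., 7; delta = 17
  P[6]: 14 + 17 = 31
  P[7]: 11 + 17 = 28

Answer: 6:31 7:28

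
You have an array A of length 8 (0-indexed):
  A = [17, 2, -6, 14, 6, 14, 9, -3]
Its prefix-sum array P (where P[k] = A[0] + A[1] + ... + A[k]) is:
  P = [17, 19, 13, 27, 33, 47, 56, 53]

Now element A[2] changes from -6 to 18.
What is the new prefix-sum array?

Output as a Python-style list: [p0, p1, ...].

Change: A[2] -6 -> 18, delta = 24
P[k] for k < 2: unchanged (A[2] not included)
P[k] for k >= 2: shift by delta = 24
  P[0] = 17 + 0 = 17
  P[1] = 19 + 0 = 19
  P[2] = 13 + 24 = 37
  P[3] = 27 + 24 = 51
  P[4] = 33 + 24 = 57
  P[5] = 47 + 24 = 71
  P[6] = 56 + 24 = 80
  P[7] = 53 + 24 = 77

Answer: [17, 19, 37, 51, 57, 71, 80, 77]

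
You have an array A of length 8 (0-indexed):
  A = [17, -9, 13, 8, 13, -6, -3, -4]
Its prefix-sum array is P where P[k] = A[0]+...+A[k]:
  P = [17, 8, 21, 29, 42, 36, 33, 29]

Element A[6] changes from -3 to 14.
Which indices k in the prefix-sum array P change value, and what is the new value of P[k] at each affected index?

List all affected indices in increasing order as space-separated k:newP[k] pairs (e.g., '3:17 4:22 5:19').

Answer: 6:50 7:46

Derivation:
P[k] = A[0] + ... + A[k]
P[k] includes A[6] iff k >= 6
Affected indices: 6, 7, ..., 7; delta = 17
  P[6]: 33 + 17 = 50
  P[7]: 29 + 17 = 46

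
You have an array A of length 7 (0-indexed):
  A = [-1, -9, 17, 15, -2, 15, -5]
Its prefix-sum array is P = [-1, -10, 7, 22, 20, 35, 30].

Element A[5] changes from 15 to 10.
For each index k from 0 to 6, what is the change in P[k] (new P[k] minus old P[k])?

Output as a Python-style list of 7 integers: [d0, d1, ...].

Element change: A[5] 15 -> 10, delta = -5
For k < 5: P[k] unchanged, delta_P[k] = 0
For k >= 5: P[k] shifts by exactly -5
Delta array: [0, 0, 0, 0, 0, -5, -5]

Answer: [0, 0, 0, 0, 0, -5, -5]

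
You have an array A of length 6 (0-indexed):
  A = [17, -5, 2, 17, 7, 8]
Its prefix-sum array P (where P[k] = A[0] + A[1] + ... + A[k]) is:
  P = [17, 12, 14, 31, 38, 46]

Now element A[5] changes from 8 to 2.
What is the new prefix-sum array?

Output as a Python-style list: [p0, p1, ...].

Answer: [17, 12, 14, 31, 38, 40]

Derivation:
Change: A[5] 8 -> 2, delta = -6
P[k] for k < 5: unchanged (A[5] not included)
P[k] for k >= 5: shift by delta = -6
  P[0] = 17 + 0 = 17
  P[1] = 12 + 0 = 12
  P[2] = 14 + 0 = 14
  P[3] = 31 + 0 = 31
  P[4] = 38 + 0 = 38
  P[5] = 46 + -6 = 40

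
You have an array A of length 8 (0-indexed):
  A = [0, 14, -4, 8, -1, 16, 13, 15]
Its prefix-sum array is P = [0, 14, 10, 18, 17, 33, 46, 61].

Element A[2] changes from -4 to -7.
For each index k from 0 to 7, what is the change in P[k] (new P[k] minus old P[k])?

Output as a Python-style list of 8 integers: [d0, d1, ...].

Answer: [0, 0, -3, -3, -3, -3, -3, -3]

Derivation:
Element change: A[2] -4 -> -7, delta = -3
For k < 2: P[k] unchanged, delta_P[k] = 0
For k >= 2: P[k] shifts by exactly -3
Delta array: [0, 0, -3, -3, -3, -3, -3, -3]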